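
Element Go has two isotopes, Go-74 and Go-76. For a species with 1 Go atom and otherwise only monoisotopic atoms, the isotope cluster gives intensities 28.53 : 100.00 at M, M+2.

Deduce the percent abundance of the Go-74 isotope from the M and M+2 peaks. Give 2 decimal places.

22.20%

If p is the fraction of Go that is Go-74, then I(M+2)/I(M) = [C(1,1)·p^0·(1−p)] / p^1 = 1·(1−p)/p = 100.00/28.53 = 3.5051
(1−p)/p = 3.5051/1 = 3.5051  ⇒  p = 1/(1 + 3.5051) = 0.2220
Go-74: 22.20%, Go-76: 77.80%.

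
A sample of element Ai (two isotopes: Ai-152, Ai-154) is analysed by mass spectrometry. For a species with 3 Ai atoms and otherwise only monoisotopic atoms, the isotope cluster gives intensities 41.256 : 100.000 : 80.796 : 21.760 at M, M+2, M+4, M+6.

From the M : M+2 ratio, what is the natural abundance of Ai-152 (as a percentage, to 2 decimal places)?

If p is the fraction of Ai that is Ai-152, then I(M+2)/I(M) = [C(3,1)·p^2·(1−p)] / p^3 = 3·(1−p)/p = 100.000/41.256 = 2.4239
(1−p)/p = 2.4239/3 = 0.8080  ⇒  p = 1/(1 + 0.8080) = 0.5531
Ai-152: 55.31%, Ai-154: 44.69%.

55.31%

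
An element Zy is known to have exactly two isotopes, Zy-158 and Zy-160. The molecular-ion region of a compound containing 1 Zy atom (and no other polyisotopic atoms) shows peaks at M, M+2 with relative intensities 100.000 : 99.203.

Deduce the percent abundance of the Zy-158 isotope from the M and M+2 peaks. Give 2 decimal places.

50.20%

Let p = fractional abundance of Zy-158. I(M+2)/I(M) = [C(1,1)·p^0·(1−p)] / p^1 = 1·(1−p)/p = 99.203/100.000 = 0.9920
(1−p)/p = 0.9920/1 = 0.9920  ⇒  p = 1/(1 + 0.9920) = 0.5020
Zy-158: 50.20%, Zy-160: 49.80%.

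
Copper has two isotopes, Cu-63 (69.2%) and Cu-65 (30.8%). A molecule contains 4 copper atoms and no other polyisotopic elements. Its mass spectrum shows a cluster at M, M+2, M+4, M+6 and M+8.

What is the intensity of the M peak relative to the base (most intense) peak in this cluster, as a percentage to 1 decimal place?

56.2%

(0.692 + 0.308)^4 gives M 0.2293, M+2 0.4083, M+4 0.2726, M+6 0.0809, M+8 0.0090; the largest is M+2.
P(M+2) = C(4,1) × 0.692^3 × 0.308^1 = 4 × 0.33137389 × 0.3080 = 0.408253 (base)
P(M) = C(4,0) × 0.692^4 × 0.308^0 = 1 × 0.22931073 × 1.0000 = 0.229311
Relative intensity = 0.229311 / 0.408253 × 100 = 56.2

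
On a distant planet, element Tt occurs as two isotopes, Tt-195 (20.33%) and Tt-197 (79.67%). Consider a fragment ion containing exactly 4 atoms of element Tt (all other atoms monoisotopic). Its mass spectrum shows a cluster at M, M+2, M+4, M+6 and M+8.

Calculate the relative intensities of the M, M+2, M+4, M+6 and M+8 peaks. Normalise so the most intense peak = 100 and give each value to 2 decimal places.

0.42 : 6.51 : 38.28 : 100.00 : 97.97

Each Tt atom is independently Tt-195 (p = 0.2033) or Tt-197 (q = 0.7967); the cluster is the binomial expansion (p + q)^4.
P(M) = 0.2033^4 = 0.001708
P(M+2) = 4 × 0.2033^3 × 0.7967^1 = 0.026777
P(M+4) = 6 × 0.2033^2 × 0.7967^2 = 0.157404
P(M+6) = 4 × 0.2033^1 × 0.7967^3 = 0.411227
P(M+8) = 0.7967^4 = 0.402883
The M+6 peak is largest (0.411227); scaling to 100 gives 0.42 : 6.51 : 38.28 : 100.00 : 97.97.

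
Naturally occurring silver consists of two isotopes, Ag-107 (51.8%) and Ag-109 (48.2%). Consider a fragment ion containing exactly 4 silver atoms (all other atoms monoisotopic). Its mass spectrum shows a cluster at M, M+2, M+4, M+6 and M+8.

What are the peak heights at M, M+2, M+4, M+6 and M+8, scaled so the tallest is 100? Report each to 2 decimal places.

19.25 : 71.65 : 100.00 : 62.03 : 14.43

The 4 Ag atoms are independent, so intensities follow the terms of (0.518 + 0.482)^4.
P(M) = 0.518^4 = 0.071998
P(M+2) = 4 × 0.518^3 × 0.482^1 = 0.267976
P(M+4) = 6 × 0.518^2 × 0.482^2 = 0.374029
P(M+6) = 4 × 0.518^1 × 0.482^3 = 0.232023
P(M+8) = 0.482^4 = 0.053974
The M+4 peak is largest (0.374029); scaling to 100 gives 19.25 : 71.65 : 100.00 : 62.03 : 14.43.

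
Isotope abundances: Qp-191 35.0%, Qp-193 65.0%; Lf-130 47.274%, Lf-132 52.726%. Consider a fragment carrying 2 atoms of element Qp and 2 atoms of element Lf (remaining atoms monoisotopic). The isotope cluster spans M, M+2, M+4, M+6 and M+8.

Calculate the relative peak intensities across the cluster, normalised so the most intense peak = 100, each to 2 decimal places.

Element Qp pattern (n=2): 0.1225 : 0.4550 : 0.4225
Element Lf pattern (n=2): 0.22348311 : 0.49851378 : 0.27800311
Convolve the two distributions (both contribute in 2-u steps):
  M: 0.1225×0.22348311 = 0.027377
  M+2: 0.1225×0.49851378 + 0.4550×0.22348311 = 0.162753
  M+4: 0.1225×0.27800311 + 0.4550×0.49851378 + 0.4225×0.22348311 = 0.355301
  M+6: 0.4550×0.27800311 + 0.4225×0.49851378 = 0.337113
  M+8: 0.4225×0.27800311 = 0.117456
Scale to base peak (0.355301) = 100: 7.71 : 45.81 : 100.00 : 94.88 : 33.06

7.71 : 45.81 : 100.00 : 94.88 : 33.06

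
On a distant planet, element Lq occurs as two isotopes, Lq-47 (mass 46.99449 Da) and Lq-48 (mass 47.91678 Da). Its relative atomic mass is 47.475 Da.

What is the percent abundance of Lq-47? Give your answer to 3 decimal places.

With x = fraction of Lq-47 (so Lq-48 is 1 − x):
46.99449·x + 47.91678·(1 − x) = 47.475
(46.99449 − 47.91678)·x = 47.475 − 47.91678
x = -0.44178 / -0.92229 = 0.47900 → 47.900% Lq-47, 52.100% Lq-48.

47.900%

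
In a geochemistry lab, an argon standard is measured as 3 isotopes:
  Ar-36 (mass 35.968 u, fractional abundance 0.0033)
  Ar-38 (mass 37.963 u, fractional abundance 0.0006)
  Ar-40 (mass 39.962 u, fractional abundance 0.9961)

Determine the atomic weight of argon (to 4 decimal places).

39.9476 u

Average mass = Σ (abundance × isotope mass) = 0.0033 × 35.968 + 0.0006 × 37.963 + 0.9961 × 39.962
= 0.11869 + 0.02278 + 39.80615 = 39.94762 u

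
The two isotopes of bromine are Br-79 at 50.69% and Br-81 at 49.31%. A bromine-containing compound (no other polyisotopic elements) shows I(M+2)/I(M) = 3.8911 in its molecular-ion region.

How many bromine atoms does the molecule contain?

For n independent Br atoms, I(M+2)/I(M) = n · (abundance Br-81) / (abundance Br-79) = n · 0.4931/0.5069.
n = 3.8911 × 0.5069/0.4931 = 4.00 ≈ 4

4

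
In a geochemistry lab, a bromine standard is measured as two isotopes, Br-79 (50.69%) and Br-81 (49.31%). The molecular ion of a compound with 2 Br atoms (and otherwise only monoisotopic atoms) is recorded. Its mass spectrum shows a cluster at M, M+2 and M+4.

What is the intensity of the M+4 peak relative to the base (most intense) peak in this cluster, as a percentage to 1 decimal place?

(0.5069 + 0.4931)^2 gives M 0.2569, M+2 0.4999, M+4 0.2431; the largest is M+2.
P(M+2) = C(2,1) × 0.5069^1 × 0.4931^1 = 2 × 0.5069 × 0.4931 = 0.499905 (base)
P(M+4) = C(2,2) × 0.5069^0 × 0.4931^2 = 1 × 1.0000 × 0.24314761 = 0.243148
Relative intensity = 0.243148 / 0.499905 × 100 = 48.6

48.6%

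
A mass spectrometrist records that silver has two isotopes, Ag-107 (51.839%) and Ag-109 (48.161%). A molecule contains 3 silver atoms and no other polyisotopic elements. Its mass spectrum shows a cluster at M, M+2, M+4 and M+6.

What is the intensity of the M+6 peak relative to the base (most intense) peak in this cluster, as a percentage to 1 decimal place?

28.8%

Term probabilities: M 0.1393, M+2 0.3883, M+4 0.3607, M+6 0.1117. Base peak = M+2.
P(M+2) = C(3,1) × 0.51839^2 × 0.48161^1 = 3 × 0.26872819 × 0.48161 = 0.388267 (base)
P(M+6) = C(3,3) × 0.51839^0 × 0.48161^3 = 1 × 1.0000 × 0.11170857 = 0.111709
Relative intensity = 0.111709 / 0.388267 × 100 = 28.8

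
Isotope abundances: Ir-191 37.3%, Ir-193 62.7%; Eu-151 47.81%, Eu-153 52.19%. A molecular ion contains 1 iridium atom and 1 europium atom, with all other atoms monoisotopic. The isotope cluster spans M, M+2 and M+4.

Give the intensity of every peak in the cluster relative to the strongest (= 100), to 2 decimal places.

Iridium pattern (n=1): 0.3730 : 0.6270
Europium pattern (n=1): 0.4781 : 0.5219
Convolve the two distributions (both contribute in 2-u steps):
  M: 0.3730×0.4781 = 0.178331
  M+2: 0.3730×0.5219 + 0.6270×0.4781 = 0.494437
  M+4: 0.6270×0.5219 = 0.327231
Scale to base peak (0.494437) = 100: 36.07 : 100.00 : 66.18

36.07 : 100.00 : 66.18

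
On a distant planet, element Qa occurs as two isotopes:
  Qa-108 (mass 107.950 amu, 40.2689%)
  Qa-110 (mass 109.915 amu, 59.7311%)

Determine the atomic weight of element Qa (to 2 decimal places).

Ar = Σ fᵢ·mᵢ = 0.402689 × 107.950 + 0.597311 × 109.915
= 43.4703 + 65.6534 = 109.1237 amu

109.12 amu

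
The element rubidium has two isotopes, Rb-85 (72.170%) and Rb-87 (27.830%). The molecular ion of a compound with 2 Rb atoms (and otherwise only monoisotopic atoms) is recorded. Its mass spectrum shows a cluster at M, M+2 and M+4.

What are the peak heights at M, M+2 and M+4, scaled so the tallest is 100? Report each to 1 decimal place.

100.0 : 77.1 : 14.9

Expanding (0.72170 + 0.27830)^2:
P(M) = 0.72170^2 = 0.520851
P(M+2) = 2 × 0.72170^1 × 0.27830^1 = 0.401698
P(M+4) = 0.27830^2 = 0.077451
The M peak is largest (0.520851); scaling to 100 gives 100.0 : 77.1 : 14.9.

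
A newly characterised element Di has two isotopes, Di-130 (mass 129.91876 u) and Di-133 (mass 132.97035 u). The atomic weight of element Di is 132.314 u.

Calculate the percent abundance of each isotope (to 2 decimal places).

Di-130: 21.51%, Di-133: 78.49%

Writing the weighted mean with unknown fraction x of Di-130:
129.91876·x + 132.97035·(1 − x) = 132.314
(129.91876 − 132.97035)·x = 132.314 − 132.97035
x = -0.65635 / -3.05159 = 0.21508 → 21.51% Di-130, 78.49% Di-133.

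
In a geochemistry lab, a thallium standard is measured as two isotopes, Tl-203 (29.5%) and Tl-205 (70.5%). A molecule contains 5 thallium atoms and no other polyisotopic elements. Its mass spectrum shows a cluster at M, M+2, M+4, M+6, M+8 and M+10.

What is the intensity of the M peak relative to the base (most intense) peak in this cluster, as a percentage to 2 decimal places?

Term probabilities: M 0.0022, M+2 0.0267, M+4 0.1276, M+6 0.3049, M+8 0.3644, M+10 0.1742. Base peak = M+8.
P(M+8) = C(5,4) × 0.295^1 × 0.705^4 = 5 × 0.2950 × 0.24703385 = 0.364375 (base)
P(M) = C(5,0) × 0.295^5 × 0.705^0 = 1 × 0.00223414 × 1.0000 = 0.002234
Relative intensity = 0.002234 / 0.364375 × 100 = 0.61

0.61%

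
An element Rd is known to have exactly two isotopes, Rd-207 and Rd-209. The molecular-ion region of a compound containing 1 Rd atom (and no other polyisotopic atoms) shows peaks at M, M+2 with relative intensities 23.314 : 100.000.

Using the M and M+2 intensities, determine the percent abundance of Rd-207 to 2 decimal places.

If p is the fraction of Rd that is Rd-207, then I(M+2)/I(M) = [C(1,1)·p^0·(1−p)] / p^1 = 1·(1−p)/p = 100.000/23.314 = 4.2893
(1−p)/p = 4.2893/1 = 4.2893  ⇒  p = 1/(1 + 4.2893) = 0.1891
Rd-207: 18.91%, Rd-209: 81.09%.

18.91%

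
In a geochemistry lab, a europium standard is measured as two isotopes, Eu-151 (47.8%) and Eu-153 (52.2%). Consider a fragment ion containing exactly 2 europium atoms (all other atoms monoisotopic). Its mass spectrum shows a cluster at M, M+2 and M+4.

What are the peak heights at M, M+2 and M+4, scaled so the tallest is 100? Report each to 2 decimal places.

45.79 : 100.00 : 54.60

Each Eu atom is independently Eu-151 (p = 0.478) or Eu-153 (q = 0.522); the cluster is the binomial expansion (p + q)^2.
P(M) = 0.478^2 = 0.228484
P(M+2) = 2 × 0.478^1 × 0.522^1 = 0.499032
P(M+4) = 0.522^2 = 0.272484
The M+2 peak is largest (0.499032); scaling to 100 gives 45.79 : 100.00 : 54.60.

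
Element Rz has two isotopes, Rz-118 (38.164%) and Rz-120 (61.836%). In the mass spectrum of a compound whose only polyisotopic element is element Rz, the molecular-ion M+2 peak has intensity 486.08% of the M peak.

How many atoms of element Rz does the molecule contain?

For n independent Rz atoms, I(M+2)/I(M) = n · (abundance Rz-120) / (abundance Rz-118) = n · 0.61836/0.38164.
n = 4.8608 × 0.38164/0.61836 = 3.00 ≈ 3

3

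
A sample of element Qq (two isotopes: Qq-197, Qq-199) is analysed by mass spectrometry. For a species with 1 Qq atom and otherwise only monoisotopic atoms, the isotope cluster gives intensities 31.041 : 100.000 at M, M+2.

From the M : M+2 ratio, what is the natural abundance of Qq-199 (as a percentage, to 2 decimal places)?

76.31%

Let p = fractional abundance of Qq-197. I(M+2)/I(M) = [C(1,1)·p^0·(1−p)] / p^1 = 1·(1−p)/p = 100.000/31.041 = 3.2215
(1−p)/p = 3.2215/1 = 3.2215  ⇒  p = 1/(1 + 3.2215) = 0.2369
Qq-197: 23.69%, Qq-199: 76.31%.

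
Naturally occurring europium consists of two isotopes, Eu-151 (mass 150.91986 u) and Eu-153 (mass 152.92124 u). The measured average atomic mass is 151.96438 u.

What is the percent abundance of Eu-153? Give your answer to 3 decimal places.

With x = fraction of Eu-151 (so Eu-153 is 1 − x):
150.91986·x + 152.92124·(1 − x) = 151.96438
(150.91986 − 152.92124)·x = 151.96438 − 152.92124
x = -0.95686 / -2.00138 = 0.47810 → 47.810% Eu-151, 52.190% Eu-153.

52.190%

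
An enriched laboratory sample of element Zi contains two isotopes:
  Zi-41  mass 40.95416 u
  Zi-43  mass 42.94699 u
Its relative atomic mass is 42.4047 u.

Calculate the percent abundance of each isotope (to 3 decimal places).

Writing the weighted mean with unknown fraction x of Zi-41:
40.95416·x + 42.94699·(1 − x) = 42.4047
(40.95416 − 42.94699)·x = 42.4047 − 42.94699
x = -0.54229 / -1.99283 = 0.27212 → 27.212% Zi-41, 72.788% Zi-43.

Zi-41: 27.212%, Zi-43: 72.788%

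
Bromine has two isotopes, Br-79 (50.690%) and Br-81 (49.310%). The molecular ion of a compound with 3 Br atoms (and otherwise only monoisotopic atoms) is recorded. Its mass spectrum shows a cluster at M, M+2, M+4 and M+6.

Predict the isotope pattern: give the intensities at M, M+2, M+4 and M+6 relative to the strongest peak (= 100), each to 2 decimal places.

34.27 : 100.00 : 97.28 : 31.54

Each Br atom is independently Br-79 (p = 0.50690) or Br-81 (q = 0.49310); the cluster is the binomial expansion (p + q)^3.
P(M) = 0.50690^3 = 0.130247
P(M+2) = 3 × 0.50690^2 × 0.49310^1 = 0.380103
P(M+4) = 3 × 0.50690^1 × 0.49310^2 = 0.369755
P(M+6) = 0.49310^3 = 0.119896
The M+2 peak is largest (0.380103); scaling to 100 gives 34.27 : 100.00 : 97.28 : 31.54.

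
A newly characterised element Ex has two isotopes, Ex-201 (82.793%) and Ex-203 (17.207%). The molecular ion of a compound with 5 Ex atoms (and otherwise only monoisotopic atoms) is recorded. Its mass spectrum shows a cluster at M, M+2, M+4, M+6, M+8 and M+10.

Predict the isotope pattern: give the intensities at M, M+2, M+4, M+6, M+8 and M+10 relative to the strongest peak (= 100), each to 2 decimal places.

The 5 Ex atoms are independent, so intensities follow the terms of (0.82793 + 0.17207)^5.
P(M) = 0.82793^5 = 0.389017
P(M+2) = 5 × 0.82793^4 × 0.17207^1 = 0.404250
P(M+4) = 10 × 0.82793^3 × 0.17207^2 = 0.168032
P(M+6) = 10 × 0.82793^2 × 0.17207^3 = 0.034922
P(M+8) = 5 × 0.82793^1 × 0.17207^4 = 0.003629
P(M+10) = 0.17207^5 = 0.000151
The M+2 peak is largest (0.404250); scaling to 100 gives 96.23 : 100.00 : 41.57 : 8.64 : 0.90 : 0.04.

96.23 : 100.00 : 41.57 : 8.64 : 0.90 : 0.04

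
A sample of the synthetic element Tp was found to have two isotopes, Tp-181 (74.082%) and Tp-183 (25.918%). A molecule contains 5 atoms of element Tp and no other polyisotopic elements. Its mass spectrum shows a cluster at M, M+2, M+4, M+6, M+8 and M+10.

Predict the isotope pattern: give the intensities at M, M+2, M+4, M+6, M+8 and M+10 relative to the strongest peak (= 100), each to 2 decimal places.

57.17 : 100.00 : 69.97 : 24.48 : 4.28 : 0.30

The 5 Tp atoms are independent, so intensities follow the terms of (0.74082 + 0.25918)^5.
P(M) = 0.74082^5 = 0.223133
P(M+2) = 5 × 0.74082^4 × 0.25918^1 = 0.390321
P(M+4) = 10 × 0.74082^3 × 0.25918^2 = 0.273112
P(M+6) = 10 × 0.74082^2 × 0.25918^3 = 0.095550
P(M+8) = 5 × 0.74082^1 × 0.25918^4 = 0.016714
P(M+10) = 0.25918^5 = 0.001170
The M+2 peak is largest (0.390321); scaling to 100 gives 57.17 : 100.00 : 69.97 : 24.48 : 4.28 : 0.30.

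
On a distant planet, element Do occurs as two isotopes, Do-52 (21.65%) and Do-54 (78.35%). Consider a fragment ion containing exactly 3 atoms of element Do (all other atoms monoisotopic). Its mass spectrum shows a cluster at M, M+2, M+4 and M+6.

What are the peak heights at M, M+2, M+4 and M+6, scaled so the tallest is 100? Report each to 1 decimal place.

2.1 : 22.9 : 82.9 : 100.0

The 3 Do atoms are independent, so intensities follow the terms of (0.2165 + 0.7835)^3.
P(M) = 0.2165^3 = 0.010148
P(M+2) = 3 × 0.2165^2 × 0.7835^1 = 0.110173
P(M+4) = 3 × 0.2165^1 × 0.7835^2 = 0.398710
P(M+6) = 0.7835^3 = 0.480969
The M+6 peak is largest (0.480969); scaling to 100 gives 2.1 : 22.9 : 82.9 : 100.0.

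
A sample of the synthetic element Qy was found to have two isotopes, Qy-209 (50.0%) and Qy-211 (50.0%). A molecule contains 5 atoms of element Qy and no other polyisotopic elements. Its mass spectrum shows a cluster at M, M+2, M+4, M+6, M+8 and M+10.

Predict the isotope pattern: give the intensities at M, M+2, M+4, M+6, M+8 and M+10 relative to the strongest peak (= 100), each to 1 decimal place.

10.0 : 50.0 : 100.0 : 100.0 : 50.0 : 10.0

The 5 Qy atoms are independent, so intensities follow the terms of (0.500 + 0.500)^5.
P(M) = 0.500^5 = 0.031250
P(M+2) = 5 × 0.500^4 × 0.500^1 = 0.156250
P(M+4) = 10 × 0.500^3 × 0.500^2 = 0.312500
P(M+6) = 10 × 0.500^2 × 0.500^3 = 0.312500
P(M+8) = 5 × 0.500^1 × 0.500^4 = 0.156250
P(M+10) = 0.500^5 = 0.031250
The M+4 peak is largest (0.312500); scaling to 100 gives 10.0 : 50.0 : 100.0 : 100.0 : 50.0 : 10.0.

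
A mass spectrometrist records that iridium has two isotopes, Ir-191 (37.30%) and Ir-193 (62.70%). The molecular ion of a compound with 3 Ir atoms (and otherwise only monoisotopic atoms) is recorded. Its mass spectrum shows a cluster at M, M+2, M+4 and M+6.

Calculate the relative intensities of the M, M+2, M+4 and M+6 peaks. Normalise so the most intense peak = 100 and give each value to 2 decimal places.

11.80 : 59.49 : 100.00 : 56.03

The 3 Ir atoms are independent, so intensities follow the terms of (0.3730 + 0.6270)^3.
P(M) = 0.3730^3 = 0.051895
P(M+2) = 3 × 0.3730^2 × 0.6270^1 = 0.261702
P(M+4) = 3 × 0.3730^1 × 0.6270^2 = 0.439911
P(M+6) = 0.6270^3 = 0.246492
The M+4 peak is largest (0.439911); scaling to 100 gives 11.80 : 59.49 : 100.00 : 56.03.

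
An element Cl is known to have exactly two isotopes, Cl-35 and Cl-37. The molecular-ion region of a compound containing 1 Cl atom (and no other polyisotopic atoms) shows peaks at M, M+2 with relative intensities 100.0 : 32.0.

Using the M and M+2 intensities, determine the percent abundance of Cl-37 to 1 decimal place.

Let p = fractional abundance of Cl-35. I(M+2)/I(M) = [C(1,1)·p^0·(1−p)] / p^1 = 1·(1−p)/p = 32.0/100.0 = 0.3200
(1−p)/p = 0.3200/1 = 0.3200  ⇒  p = 1/(1 + 0.3200) = 0.7576
Cl-35: 75.8%, Cl-37: 24.2%.

24.2%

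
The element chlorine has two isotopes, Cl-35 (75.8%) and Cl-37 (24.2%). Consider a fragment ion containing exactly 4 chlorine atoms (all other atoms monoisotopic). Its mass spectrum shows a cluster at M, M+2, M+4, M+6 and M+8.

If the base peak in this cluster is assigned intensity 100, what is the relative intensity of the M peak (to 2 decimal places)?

Binomial terms of (0.758 + 0.242)^4: M 0.3301, M+2 0.4216, M+4 0.2019, M+6 0.0430, M+8 0.0034 → M+2 is the base peak.
P(M+2) = C(4,1) × 0.758^3 × 0.242^1 = 4 × 0.43551951 × 0.2420 = 0.421583 (base)
P(M) = C(4,0) × 0.758^4 × 0.242^0 = 1 × 0.33012379 × 1.0000 = 0.330124
Relative intensity = 0.330124 / 0.421583 × 100 = 78.31

78.31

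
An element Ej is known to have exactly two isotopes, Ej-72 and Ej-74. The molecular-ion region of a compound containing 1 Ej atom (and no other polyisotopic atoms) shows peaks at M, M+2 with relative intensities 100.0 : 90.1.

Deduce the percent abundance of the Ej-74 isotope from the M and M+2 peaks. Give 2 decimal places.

Let p = fractional abundance of Ej-72. I(M+2)/I(M) = [C(1,1)·p^0·(1−p)] / p^1 = 1·(1−p)/p = 90.1/100.0 = 0.9010
(1−p)/p = 0.9010/1 = 0.9010  ⇒  p = 1/(1 + 0.9010) = 0.5260
Ej-72: 52.60%, Ej-74: 47.40%.

47.40%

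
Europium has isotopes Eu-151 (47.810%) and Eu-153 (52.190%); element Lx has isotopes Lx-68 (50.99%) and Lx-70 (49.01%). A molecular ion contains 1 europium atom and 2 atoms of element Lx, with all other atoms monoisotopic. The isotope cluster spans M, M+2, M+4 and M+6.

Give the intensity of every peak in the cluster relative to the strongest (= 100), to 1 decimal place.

Europium pattern (n=1): 0.4781 : 0.5219
Element Lx pattern (n=2): 0.25999801 : 0.49980398 : 0.24019801
Convolve the two distributions (both contribute in 2-u steps):
  M: 0.4781×0.25999801 = 0.124305
  M+2: 0.4781×0.49980398 + 0.5219×0.25999801 = 0.374649
  M+4: 0.4781×0.24019801 + 0.5219×0.49980398 = 0.375686
  M+6: 0.5219×0.24019801 = 0.125359
Scale to base peak (0.375686) = 100: 33.1 : 99.7 : 100.0 : 33.4

33.1 : 99.7 : 100.0 : 33.4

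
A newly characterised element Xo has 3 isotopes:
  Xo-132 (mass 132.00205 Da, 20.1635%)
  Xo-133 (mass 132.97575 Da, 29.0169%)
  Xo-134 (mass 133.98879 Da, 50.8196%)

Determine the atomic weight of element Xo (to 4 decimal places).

133.2942 Da

Ar = Σ fᵢ·mᵢ = 0.201635 × 132.00205 + 0.290169 × 132.97575 + 0.508196 × 133.98879
= 26.616233 + 38.585440 + 68.092567 = 133.294240 Da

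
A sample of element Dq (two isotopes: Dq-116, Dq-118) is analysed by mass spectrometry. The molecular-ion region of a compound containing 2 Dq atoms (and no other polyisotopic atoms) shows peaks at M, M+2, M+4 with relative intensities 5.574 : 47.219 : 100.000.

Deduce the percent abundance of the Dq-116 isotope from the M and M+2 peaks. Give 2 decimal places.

19.10%

Let p = fractional abundance of Dq-116. I(M+2)/I(M) = [C(2,1)·p^1·(1−p)] / p^2 = 2·(1−p)/p = 47.219/5.574 = 8.4713
(1−p)/p = 8.4713/2 = 4.2356  ⇒  p = 1/(1 + 4.2356) = 0.1910
Dq-116: 19.10%, Dq-118: 80.90%.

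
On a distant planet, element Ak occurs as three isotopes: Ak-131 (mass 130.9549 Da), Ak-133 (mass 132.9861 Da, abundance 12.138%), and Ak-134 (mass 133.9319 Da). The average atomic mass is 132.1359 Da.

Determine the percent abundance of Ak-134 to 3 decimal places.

The remaining 87.862% is split between Ak-131 (fraction x) and Ak-134 (fraction 0.87862 − x).
Substituting: 130.9549x + 133.9319(0.87862 − x) = 115.994047182
(130.9549 − 133.9319)x = -1.681198796  ⇒  x = 0.56473, y = 0.31389
Ak-131: 56.473%, Ak-134: 31.389%.

31.389%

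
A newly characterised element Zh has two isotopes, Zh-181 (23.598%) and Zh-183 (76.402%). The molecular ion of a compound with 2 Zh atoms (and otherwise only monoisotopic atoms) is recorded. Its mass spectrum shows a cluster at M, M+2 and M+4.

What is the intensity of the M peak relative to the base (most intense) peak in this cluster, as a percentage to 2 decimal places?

Term probabilities: M 0.0557, M+2 0.3606, M+4 0.5837. Base peak = M+4.
P(M+4) = C(2,2) × 0.23598^0 × 0.76402^2 = 1 × 1.0000 × 0.58372656 = 0.583727 (base)
P(M) = C(2,0) × 0.23598^2 × 0.76402^0 = 1 × 0.05568656 × 1.0000 = 0.055687
Relative intensity = 0.055687 / 0.583727 × 100 = 9.54

9.54%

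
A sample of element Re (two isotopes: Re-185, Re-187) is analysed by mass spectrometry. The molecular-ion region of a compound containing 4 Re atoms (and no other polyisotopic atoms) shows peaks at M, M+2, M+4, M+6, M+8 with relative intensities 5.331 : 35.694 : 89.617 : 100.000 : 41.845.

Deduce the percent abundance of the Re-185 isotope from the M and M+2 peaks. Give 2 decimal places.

37.40%

If p is the fraction of Re that is Re-185, then I(M+2)/I(M) = [C(4,1)·p^3·(1−p)] / p^4 = 4·(1−p)/p = 35.694/5.331 = 6.6956
(1−p)/p = 6.6956/4 = 1.6739  ⇒  p = 1/(1 + 1.6739) = 0.3740
Re-185: 37.40%, Re-187: 62.60%.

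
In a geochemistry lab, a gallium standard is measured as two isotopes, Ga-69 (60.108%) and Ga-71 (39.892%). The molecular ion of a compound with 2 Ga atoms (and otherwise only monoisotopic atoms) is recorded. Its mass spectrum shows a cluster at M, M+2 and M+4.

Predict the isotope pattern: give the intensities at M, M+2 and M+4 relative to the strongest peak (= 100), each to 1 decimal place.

Each Ga atom is independently Ga-69 (p = 0.60108) or Ga-71 (q = 0.39892); the cluster is the binomial expansion (p + q)^2.
P(M) = 0.60108^2 = 0.361297
P(M+2) = 2 × 0.60108^1 × 0.39892^1 = 0.479566
P(M+4) = 0.39892^2 = 0.159137
The M+2 peak is largest (0.479566); scaling to 100 gives 75.3 : 100.0 : 33.2.

75.3 : 100.0 : 33.2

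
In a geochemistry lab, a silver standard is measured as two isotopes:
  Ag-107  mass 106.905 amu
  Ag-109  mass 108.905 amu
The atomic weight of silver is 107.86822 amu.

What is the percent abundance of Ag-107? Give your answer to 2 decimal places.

51.84%

Writing the weighted mean with unknown fraction x of Ag-107:
106.905·x + 108.905·(1 − x) = 107.86822
(106.905 − 108.905)·x = 107.86822 − 108.905
x = -1.03678 / -2.000 = 0.51839 → 51.84% Ag-107, 48.16% Ag-109.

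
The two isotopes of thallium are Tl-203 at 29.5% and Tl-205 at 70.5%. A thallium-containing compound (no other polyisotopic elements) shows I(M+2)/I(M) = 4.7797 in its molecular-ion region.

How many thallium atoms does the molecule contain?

2

The M+2/M ratio from n Tl atoms is n · q/p = n · 0.705/0.295.
n = 4.7797 × 0.295/0.705 = 2.00 ≈ 2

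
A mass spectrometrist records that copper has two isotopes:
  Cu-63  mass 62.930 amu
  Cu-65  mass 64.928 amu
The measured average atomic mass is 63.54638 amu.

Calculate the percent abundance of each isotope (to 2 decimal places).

Cu-63: 69.15%, Cu-65: 30.85%

Writing the weighted mean with unknown fraction x of Cu-63:
62.930·x + 64.928·(1 − x) = 63.54638
(62.930 − 64.928)·x = 63.54638 − 64.928
x = -1.38162 / -1.998 = 0.69150 → 69.15% Cu-63, 30.85% Cu-65.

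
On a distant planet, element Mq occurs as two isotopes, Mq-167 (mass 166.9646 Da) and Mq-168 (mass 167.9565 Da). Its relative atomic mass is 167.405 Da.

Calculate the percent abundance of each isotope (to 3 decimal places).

With x = fraction of Mq-167 (so Mq-168 is 1 − x):
166.9646·x + 167.9565·(1 − x) = 167.405
(166.9646 − 167.9565)·x = 167.405 − 167.9565
x = -0.5515 / -0.9919 = 0.55600 → 55.600% Mq-167, 44.400% Mq-168.

Mq-167: 55.600%, Mq-168: 44.400%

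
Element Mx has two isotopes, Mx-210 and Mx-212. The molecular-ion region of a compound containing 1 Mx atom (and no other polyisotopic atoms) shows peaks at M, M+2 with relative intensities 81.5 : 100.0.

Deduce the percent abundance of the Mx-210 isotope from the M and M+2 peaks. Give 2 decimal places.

Write p for the Mx-210 fraction. I(M+2)/I(M) = [C(1,1)·p^0·(1−p)] / p^1 = 1·(1−p)/p = 100.0/81.5 = 1.2270
(1−p)/p = 1.2270/1 = 1.2270  ⇒  p = 1/(1 + 1.2270) = 0.4490
Mx-210: 44.90%, Mx-212: 55.10%.

44.90%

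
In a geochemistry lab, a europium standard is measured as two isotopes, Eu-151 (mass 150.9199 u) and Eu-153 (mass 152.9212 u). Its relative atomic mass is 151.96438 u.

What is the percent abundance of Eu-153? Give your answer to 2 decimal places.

52.19%

Writing the weighted mean with unknown fraction x of Eu-151:
150.9199·x + 152.9212·(1 − x) = 151.96438
(150.9199 − 152.9212)·x = 151.96438 − 152.9212
x = -0.95682 / -2.0013 = 0.47810 → 47.81% Eu-151, 52.19% Eu-153.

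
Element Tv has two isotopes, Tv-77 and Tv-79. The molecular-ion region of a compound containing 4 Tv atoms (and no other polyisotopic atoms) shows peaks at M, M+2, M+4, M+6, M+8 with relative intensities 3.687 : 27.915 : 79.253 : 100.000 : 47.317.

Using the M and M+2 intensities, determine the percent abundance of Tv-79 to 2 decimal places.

Let p = fractional abundance of Tv-77. I(M+2)/I(M) = [C(4,1)·p^3·(1−p)] / p^4 = 4·(1−p)/p = 27.915/3.687 = 7.5712
(1−p)/p = 7.5712/4 = 1.8928  ⇒  p = 1/(1 + 1.8928) = 0.3457
Tv-77: 34.57%, Tv-79: 65.43%.

65.43%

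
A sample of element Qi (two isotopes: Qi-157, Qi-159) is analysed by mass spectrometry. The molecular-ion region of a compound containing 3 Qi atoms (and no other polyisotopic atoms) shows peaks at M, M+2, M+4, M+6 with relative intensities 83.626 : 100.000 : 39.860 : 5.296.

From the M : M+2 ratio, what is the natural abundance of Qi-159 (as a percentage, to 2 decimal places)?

If p is the fraction of Qi that is Qi-157, then I(M+2)/I(M) = [C(3,1)·p^2·(1−p)] / p^3 = 3·(1−p)/p = 100.000/83.626 = 1.1958
(1−p)/p = 1.1958/3 = 0.3986  ⇒  p = 1/(1 + 0.3986) = 0.7150
Qi-157: 71.50%, Qi-159: 28.50%.

28.50%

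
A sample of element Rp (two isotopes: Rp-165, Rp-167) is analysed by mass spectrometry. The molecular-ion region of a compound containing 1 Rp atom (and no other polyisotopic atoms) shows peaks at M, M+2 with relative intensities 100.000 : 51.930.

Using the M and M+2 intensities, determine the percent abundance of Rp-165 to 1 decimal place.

65.8%

Write p for the Rp-165 fraction. I(M+2)/I(M) = [C(1,1)·p^0·(1−p)] / p^1 = 1·(1−p)/p = 51.930/100.000 = 0.5193
(1−p)/p = 0.5193/1 = 0.5193  ⇒  p = 1/(1 + 0.5193) = 0.6582
Rp-165: 65.8%, Rp-167: 34.2%.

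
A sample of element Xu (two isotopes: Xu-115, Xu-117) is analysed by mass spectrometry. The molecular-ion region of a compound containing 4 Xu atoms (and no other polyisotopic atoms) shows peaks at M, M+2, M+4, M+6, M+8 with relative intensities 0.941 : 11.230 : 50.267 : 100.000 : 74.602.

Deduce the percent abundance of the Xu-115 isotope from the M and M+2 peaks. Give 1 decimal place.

Write p for the Xu-115 fraction. I(M+2)/I(M) = [C(4,1)·p^3·(1−p)] / p^4 = 4·(1−p)/p = 11.230/0.941 = 11.9341
(1−p)/p = 11.9341/4 = 2.9835  ⇒  p = 1/(1 + 2.9835) = 0.2510
Xu-115: 25.1%, Xu-117: 74.9%.

25.1%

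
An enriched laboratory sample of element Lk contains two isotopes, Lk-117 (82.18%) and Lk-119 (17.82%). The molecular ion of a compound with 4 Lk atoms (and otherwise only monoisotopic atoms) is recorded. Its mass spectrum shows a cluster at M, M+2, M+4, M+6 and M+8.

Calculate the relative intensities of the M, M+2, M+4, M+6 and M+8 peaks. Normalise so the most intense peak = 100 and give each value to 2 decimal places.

Each Lk atom is independently Lk-117 (p = 0.8218) or Lk-119 (q = 0.1782); the cluster is the binomial expansion (p + q)^4.
P(M) = 0.8218^4 = 0.456105
P(M+2) = 4 × 0.8218^3 × 0.1782^1 = 0.395609
P(M+4) = 6 × 0.8218^2 × 0.1782^2 = 0.128676
P(M+6) = 4 × 0.8218^1 × 0.1782^3 = 0.018602
P(M+8) = 0.1782^4 = 0.001008
The M peak is largest (0.456105); scaling to 100 gives 100.00 : 86.74 : 28.21 : 4.08 : 0.22.

100.00 : 86.74 : 28.21 : 4.08 : 0.22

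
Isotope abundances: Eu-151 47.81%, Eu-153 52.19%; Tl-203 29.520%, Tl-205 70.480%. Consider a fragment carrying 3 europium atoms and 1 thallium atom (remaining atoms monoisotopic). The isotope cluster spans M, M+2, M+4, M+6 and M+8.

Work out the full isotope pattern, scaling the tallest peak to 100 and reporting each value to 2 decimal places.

Europium pattern (n=3): 0.10928391 : 0.3578871 : 0.39067407 : 0.14215492
Thallium pattern (n=1): 0.2952 : 0.7048
Convolve the two distributions (both contribute in 2-u steps):
  M: 0.10928391×0.2952 = 0.032261
  M+2: 0.10928391×0.7048 + 0.3578871×0.2952 = 0.182672
  M+4: 0.3578871×0.7048 + 0.39067407×0.2952 = 0.367566
  M+6: 0.39067407×0.7048 + 0.14215492×0.2952 = 0.317311
  M+8: 0.14215492×0.7048 = 0.100191
Scale to base peak (0.367566) = 100: 8.78 : 49.70 : 100.00 : 86.33 : 27.26

8.78 : 49.70 : 100.00 : 86.33 : 27.26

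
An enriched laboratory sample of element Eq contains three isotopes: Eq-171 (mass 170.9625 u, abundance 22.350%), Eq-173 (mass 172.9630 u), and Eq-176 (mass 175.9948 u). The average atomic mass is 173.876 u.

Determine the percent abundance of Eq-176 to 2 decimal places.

The remaining 77.650% is split between Eq-173 (fraction x) and Eq-176 (fraction 0.77650 − x).
Substituting: 172.9630x + 175.9948(0.77650 − x) = 135.66588125
(172.9630 − 175.9948)x = -0.99408095  ⇒  x = 0.32788, y = 0.44862
Eq-173: 32.79%, Eq-176: 44.86%.

44.86%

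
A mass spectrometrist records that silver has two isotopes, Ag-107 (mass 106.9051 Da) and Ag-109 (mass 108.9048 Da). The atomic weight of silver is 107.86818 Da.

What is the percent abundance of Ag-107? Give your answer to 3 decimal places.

With x = fraction of Ag-107 (so Ag-109 is 1 − x):
106.9051·x + 108.9048·(1 − x) = 107.86818
(106.9051 − 108.9048)·x = 107.86818 − 108.9048
x = -1.03662 / -1.9997 = 0.51839 → 51.839% Ag-107, 48.161% Ag-109.

51.839%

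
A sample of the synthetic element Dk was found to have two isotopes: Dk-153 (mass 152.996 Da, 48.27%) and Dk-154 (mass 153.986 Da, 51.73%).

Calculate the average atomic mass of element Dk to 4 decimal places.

Weight each isotope mass by its fractional abundance: 0.4827 × 152.996 + 0.5173 × 153.986
= 73.85117 + 79.65696 = 153.50813 Da

153.5081 Da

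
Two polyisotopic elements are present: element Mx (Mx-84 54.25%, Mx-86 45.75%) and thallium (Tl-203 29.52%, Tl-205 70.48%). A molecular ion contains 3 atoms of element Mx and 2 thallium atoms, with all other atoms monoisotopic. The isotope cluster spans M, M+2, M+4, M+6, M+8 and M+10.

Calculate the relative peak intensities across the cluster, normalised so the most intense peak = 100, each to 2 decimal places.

3.97 : 28.98 : 79.00 : 100.00 : 59.60 : 13.56

Element Mx pattern (n=3): 0.15966114 : 0.40393533 : 0.34064592 : 0.09575761
Thallium pattern (n=2): 0.08714304 : 0.41611392 : 0.49674304
Convolve the two distributions (both contribute in 2-u steps):
  M: 0.15966114×0.08714304 = 0.013913
  M+2: 0.15966114×0.41611392 + 0.40393533×0.08714304 = 0.101637
  M+4: 0.15966114×0.49674304 + 0.40393533×0.41611392 + 0.34064592×0.08714304 = 0.277079
  M+6: 0.40393533×0.49674304 + 0.34064592×0.41611392 + 0.09575761×0.08714304 = 0.350744
  M+8: 0.34064592×0.49674304 + 0.09575761×0.41611392 = 0.209060
  M+10: 0.09575761×0.49674304 = 0.047567
Scale to base peak (0.350744) = 100: 3.97 : 28.98 : 79.00 : 100.00 : 59.60 : 13.56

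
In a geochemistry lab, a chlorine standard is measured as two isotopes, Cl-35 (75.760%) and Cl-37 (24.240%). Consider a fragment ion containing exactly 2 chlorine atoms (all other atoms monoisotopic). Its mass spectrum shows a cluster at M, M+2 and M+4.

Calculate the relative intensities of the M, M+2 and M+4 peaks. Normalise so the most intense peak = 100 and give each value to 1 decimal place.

The 2 Cl atoms are independent, so intensities follow the terms of (0.75760 + 0.24240)^2.
P(M) = 0.75760^2 = 0.573958
P(M+2) = 2 × 0.75760^1 × 0.24240^1 = 0.367284
P(M+4) = 0.24240^2 = 0.058758
The M peak is largest (0.573958); scaling to 100 gives 100.0 : 64.0 : 10.2.

100.0 : 64.0 : 10.2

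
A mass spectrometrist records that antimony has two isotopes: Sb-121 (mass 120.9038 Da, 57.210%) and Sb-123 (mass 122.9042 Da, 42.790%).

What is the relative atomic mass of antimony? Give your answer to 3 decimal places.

121.760 Da

The abundance-weighted mean is 0.57210 × 120.9038 + 0.42790 × 122.9042
= 69.16906 + 52.59071 = 121.75977 Da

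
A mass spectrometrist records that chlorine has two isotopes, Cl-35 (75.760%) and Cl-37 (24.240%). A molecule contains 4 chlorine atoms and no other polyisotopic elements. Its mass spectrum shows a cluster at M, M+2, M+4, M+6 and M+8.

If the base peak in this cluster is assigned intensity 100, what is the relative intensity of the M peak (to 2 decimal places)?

78.14

(0.75760 + 0.24240)^4 gives M 0.3294, M+2 0.4216, M+4 0.2023, M+6 0.0432, M+8 0.0035; the largest is M+2.
P(M+2) = C(4,1) × 0.75760^3 × 0.24240^1 = 4 × 0.4348304 × 0.2424 = 0.421612 (base)
P(M) = C(4,0) × 0.75760^4 × 0.24240^0 = 1 × 0.32942751 × 1.0000 = 0.329428
Relative intensity = 0.329428 / 0.421612 × 100 = 78.14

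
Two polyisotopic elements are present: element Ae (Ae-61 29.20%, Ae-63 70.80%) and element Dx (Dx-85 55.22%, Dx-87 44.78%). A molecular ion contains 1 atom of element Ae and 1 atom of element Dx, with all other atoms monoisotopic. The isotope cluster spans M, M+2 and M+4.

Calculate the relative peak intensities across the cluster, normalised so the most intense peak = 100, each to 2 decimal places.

30.91 : 100.00 : 60.77

Element Ae pattern (n=1): 0.2920 : 0.7080
Element Dx pattern (n=1): 0.5522 : 0.4478
Convolve the two distributions (both contribute in 2-u steps):
  M: 0.2920×0.5522 = 0.161242
  M+2: 0.2920×0.4478 + 0.7080×0.5522 = 0.521715
  M+4: 0.7080×0.4478 = 0.317042
Scale to base peak (0.521715) = 100: 30.91 : 100.00 : 60.77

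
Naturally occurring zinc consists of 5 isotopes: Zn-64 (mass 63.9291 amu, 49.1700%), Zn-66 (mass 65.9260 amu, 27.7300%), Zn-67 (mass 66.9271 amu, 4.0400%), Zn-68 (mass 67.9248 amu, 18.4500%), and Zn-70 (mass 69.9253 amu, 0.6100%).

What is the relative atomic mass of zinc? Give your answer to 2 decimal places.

Weight each isotope mass by its fractional abundance: 0.491700 × 63.9291 + 0.277300 × 65.9260 + 0.040400 × 66.9271 + 0.184500 × 67.9248 + 0.006100 × 69.9253
= 31.43394 + 18.28128 + 2.70385 + 12.53213 + 0.42654 = 65.37774 amu

65.38 amu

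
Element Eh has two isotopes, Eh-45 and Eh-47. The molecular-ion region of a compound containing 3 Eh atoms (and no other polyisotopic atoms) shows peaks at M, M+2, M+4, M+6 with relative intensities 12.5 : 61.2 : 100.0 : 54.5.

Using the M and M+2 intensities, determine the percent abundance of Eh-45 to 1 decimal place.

38.0%

Let p = fractional abundance of Eh-45. I(M+2)/I(M) = [C(3,1)·p^2·(1−p)] / p^3 = 3·(1−p)/p = 61.2/12.5 = 4.8960
(1−p)/p = 4.8960/3 = 1.6320  ⇒  p = 1/(1 + 1.6320) = 0.3799
Eh-45: 38.0%, Eh-47: 62.0%.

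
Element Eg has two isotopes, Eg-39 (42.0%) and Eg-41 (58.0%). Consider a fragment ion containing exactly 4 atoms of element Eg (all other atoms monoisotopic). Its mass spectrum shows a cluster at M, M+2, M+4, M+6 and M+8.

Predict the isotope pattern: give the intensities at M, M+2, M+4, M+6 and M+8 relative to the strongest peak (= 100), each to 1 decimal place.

8.7 : 48.3 : 100.0 : 92.1 : 31.8

Expanding (0.420 + 0.580)^4:
P(M) = 0.420^4 = 0.031117
P(M+2) = 4 × 0.420^3 × 0.580^1 = 0.171884
P(M+4) = 6 × 0.420^2 × 0.580^2 = 0.356046
P(M+6) = 4 × 0.420^1 × 0.580^3 = 0.327788
P(M+8) = 0.580^4 = 0.113165
The M+4 peak is largest (0.356046); scaling to 100 gives 8.7 : 48.3 : 100.0 : 92.1 : 31.8.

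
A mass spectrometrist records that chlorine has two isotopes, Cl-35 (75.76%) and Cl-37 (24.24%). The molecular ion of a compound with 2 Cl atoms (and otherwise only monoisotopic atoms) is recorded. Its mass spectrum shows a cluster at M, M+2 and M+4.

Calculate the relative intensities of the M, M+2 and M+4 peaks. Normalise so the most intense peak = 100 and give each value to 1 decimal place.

Each Cl atom is independently Cl-35 (p = 0.7576) or Cl-37 (q = 0.2424); the cluster is the binomial expansion (p + q)^2.
P(M) = 0.7576^2 = 0.573958
P(M+2) = 2 × 0.7576^1 × 0.2424^1 = 0.367284
P(M+4) = 0.2424^2 = 0.058758
The M peak is largest (0.573958); scaling to 100 gives 100.0 : 64.0 : 10.2.

100.0 : 64.0 : 10.2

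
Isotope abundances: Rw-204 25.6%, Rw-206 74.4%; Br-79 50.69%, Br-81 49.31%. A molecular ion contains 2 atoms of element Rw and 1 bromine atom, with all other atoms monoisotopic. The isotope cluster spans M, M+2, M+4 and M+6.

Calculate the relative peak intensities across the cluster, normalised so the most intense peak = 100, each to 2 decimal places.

7.09 : 48.12 : 100.00 : 58.27

Element Rw pattern (n=2): 0.065536 : 0.380928 : 0.553536
Bromine pattern (n=1): 0.5069 : 0.4931
Convolve the two distributions (both contribute in 2-u steps):
  M: 0.065536×0.5069 = 0.033220
  M+2: 0.065536×0.4931 + 0.380928×0.5069 = 0.225408
  M+4: 0.380928×0.4931 + 0.553536×0.5069 = 0.468423
  M+6: 0.553536×0.4931 = 0.272949
Scale to base peak (0.468423) = 100: 7.09 : 48.12 : 100.00 : 58.27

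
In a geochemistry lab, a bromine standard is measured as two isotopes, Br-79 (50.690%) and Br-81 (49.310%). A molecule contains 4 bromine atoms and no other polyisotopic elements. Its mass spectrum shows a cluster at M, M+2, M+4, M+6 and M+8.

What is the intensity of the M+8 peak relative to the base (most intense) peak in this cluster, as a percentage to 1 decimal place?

15.8%

Term probabilities: M 0.0660, M+2 0.2569, M+4 0.3749, M+6 0.2431, M+8 0.0591. Base peak = M+4.
P(M+4) = C(4,2) × 0.50690^2 × 0.49310^2 = 6 × 0.25694761 × 0.24314761 = 0.374857 (base)
P(M+8) = C(4,4) × 0.50690^0 × 0.49310^4 = 1 × 1.0000 × 0.05912076 = 0.059121
Relative intensity = 0.059121 / 0.374857 × 100 = 15.8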